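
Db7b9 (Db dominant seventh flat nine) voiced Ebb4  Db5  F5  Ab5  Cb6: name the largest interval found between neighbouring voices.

major 7th

Adjacent intervals: Ebb4→Db5 = major seventh; Db5→F5 = major third; F5→Ab5 = minor third; Ab5→Cb6 = minor third.
The largest is Ebb4 to Db5, a major seventh (11 semitones).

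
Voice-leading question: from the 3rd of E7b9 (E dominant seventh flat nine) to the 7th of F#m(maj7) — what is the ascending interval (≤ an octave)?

M6

The 3rd of E7b9 (E dominant seventh flat nine) is G#; the 7th of F#m(maj7) is E#.
Counting 6 letters and 9 half steps from G# gives a major sixth.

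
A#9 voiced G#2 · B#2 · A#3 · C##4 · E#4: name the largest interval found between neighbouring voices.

m7

Adjacent intervals: G#2→B#2 = major third; B#2→A#3 = minor seventh; A#3→C##4 = major third; C##4→E#4 = minor third.
The largest is B#2 to A#3, a minor seventh (10 semitones).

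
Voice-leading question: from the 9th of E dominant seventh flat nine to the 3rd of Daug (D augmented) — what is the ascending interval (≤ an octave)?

The 9th of E dominant seventh flat nine is F; the 3rd of Daug (D augmented) is F♯.
From F to F♯: 1 semitone over a unison = augmented.

augmented unison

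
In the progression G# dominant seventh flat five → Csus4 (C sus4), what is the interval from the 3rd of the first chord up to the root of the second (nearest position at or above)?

diminished second

G# dominant seventh flat five has B# as its 3rd, and Csus4 (C sus4) has C as its root.
From B# to C: 0 semitones over a second = diminished.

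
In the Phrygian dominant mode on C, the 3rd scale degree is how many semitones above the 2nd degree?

3

The scale is C D♭ E F G A♭ B♭.
D♭ up to E is an augmented second — 3 semitones.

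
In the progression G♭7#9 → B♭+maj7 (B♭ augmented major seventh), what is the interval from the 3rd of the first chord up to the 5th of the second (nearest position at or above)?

The 3rd of G♭7#9 is B♭; the 5th of B♭+maj7 (B♭ augmented major seventh) is F♯.
From B♭ to F♯: 8 semitones over a fifth = augmented.

A5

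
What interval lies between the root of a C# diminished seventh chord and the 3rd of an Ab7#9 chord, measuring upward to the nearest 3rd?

diminished octave

The root of C# diminished seventh is C#; the 3rd of Ab7#9 is C.
C# up to C is 11 semitones, a half step narrower than a perfect octave, so the interval is diminished.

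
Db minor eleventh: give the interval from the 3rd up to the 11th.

major ninth

Db minor eleventh is spelled Db, Fb, Ab, Cb, Eb, Gb.
So we need the interval from Fb up to Gb.
From Fb to Gb is 14 semitones, exactly the major ninth.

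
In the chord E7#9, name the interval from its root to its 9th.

E7#9 is spelled E-G#-B-D-F##.
The root is E and the 9th is F##.
E up to F## is 15 semitones, a half step wider than a major ninth, so the interval is augmented.

augmented 9th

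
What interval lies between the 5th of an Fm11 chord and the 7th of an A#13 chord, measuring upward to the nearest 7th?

augmented fifth

Fm11 has C as its 5th, and A#13 has G# as its 7th.
C up to G# is 8 semitones, a half step wider than a perfect fifth, so the interval is augmented.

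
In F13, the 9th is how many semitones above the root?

The chord tones of F13 are F A C Eb G D.
F to G is a major ninth: 14 semitones.

14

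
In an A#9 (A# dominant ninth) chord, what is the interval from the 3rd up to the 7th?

d5

Spelling the chord: A#, C##, E#, G#, B#.
So we need the interval from C## up to G#.
5 letter names make it a fifth; at 6 semitones (a half step narrower than perfect) the quality is diminished.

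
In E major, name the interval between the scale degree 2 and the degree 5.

E major: E F# G# A B C# D#.
That puts F# below B.
F# up to B spans 4 letter names and 5 semitones — a perfect fourth.

P4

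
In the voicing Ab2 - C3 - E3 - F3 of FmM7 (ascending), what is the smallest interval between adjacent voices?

Adjacent intervals: Ab2→C3 = major third; C3→E3 = major third; E3→F3 = minor second.
The smallest is E3 to F3, a minor second (1 semitone).

minor second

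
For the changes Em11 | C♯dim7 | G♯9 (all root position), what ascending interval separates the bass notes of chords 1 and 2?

major 6th

The roots are E and C♯.
Counting 6 letters and 9 half steps from E gives a major sixth.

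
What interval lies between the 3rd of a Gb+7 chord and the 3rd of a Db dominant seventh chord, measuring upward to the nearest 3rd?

The 3rd of Gb+7 is Bb; the 3rd of Db dominant seventh is F.
From Bb to F is 7 semitones, exactly the perfect fifth.

perfect fifth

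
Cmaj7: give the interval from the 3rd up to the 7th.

Spelling the chord: C E G B.
The 3rd is E and the 7th is B.
From E to B is 7 semitones, exactly the perfect fifth.

perfect 5th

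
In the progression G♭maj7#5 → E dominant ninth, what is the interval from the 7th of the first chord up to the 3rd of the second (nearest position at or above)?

G♭maj7#5 has F as its 7th, and E dominant ninth has G♯ as its 3rd.
From F to G♯: 3 semitones over a second = augmented.

A2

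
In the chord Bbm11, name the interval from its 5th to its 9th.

perfect 5th

Spelling the chord: Bb Db F Ab C Eb.
So we need the interval from F up to C.
From F to C is 7 semitones, exactly the perfect fifth.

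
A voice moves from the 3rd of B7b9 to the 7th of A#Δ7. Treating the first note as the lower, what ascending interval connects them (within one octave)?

augmented 4th

B7b9 has D# as its 3rd, and A#Δ7 has G## as its 7th.
D# up to G## is 6 semitones, a half step wider than a perfect fourth, so the interval is augmented.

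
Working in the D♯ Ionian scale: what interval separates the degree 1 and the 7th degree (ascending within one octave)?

major seventh

D♯ major: D♯ E♯ F𝄪 G♯ A♯ B♯ C𝄪.
Degree 1 = D♯; scale degree 7 = C𝄪.
Counting 7 letters and 11 half steps from D♯ gives a major seventh.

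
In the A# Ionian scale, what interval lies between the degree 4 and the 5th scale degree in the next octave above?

A# major: A# B# C## D# E# F## G##.
So we need the interval from D# up to E#.
From D# to E# is 14 semitones, exactly the major ninth.

major ninth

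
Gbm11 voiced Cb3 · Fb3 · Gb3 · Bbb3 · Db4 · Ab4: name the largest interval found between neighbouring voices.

perfect fifth

Adjacent intervals: Cb3→Fb3 = perfect fourth; Fb3→Gb3 = major second; Gb3→Bbb3 = minor third; Bbb3→Db4 = major third; Db4→Ab4 = perfect fifth.
The largest is Db4 to Ab4, a perfect fifth (7 semitones).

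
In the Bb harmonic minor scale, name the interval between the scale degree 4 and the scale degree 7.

A4

Spelling the Bb harmonic minor scale: Bb C Db Eb F Gb A.
So we need the interval from Eb up to A.
4 letter names make it a fourth; at 6 semitones (a half step wider than perfect) the quality is augmented.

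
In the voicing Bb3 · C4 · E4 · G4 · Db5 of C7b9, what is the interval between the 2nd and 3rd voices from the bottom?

major third

Those voices are C4 and E4.
From C to E is 4 semitones, exactly the major third.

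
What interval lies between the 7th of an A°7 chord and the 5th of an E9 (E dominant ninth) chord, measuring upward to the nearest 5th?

augmented 3rd

The 7th of A°7 is G♭; the 5th of E9 (E dominant ninth) is B.
3 letter names make it a third; at 5 semitones (a half step wider than major) the quality is augmented.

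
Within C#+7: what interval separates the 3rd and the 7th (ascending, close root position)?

diminished fifth

C#+7 (C# augmented seventh): C# E# G## B.
3rd = E#; 7th = B.
From E# to B: 6 semitones over a fifth = diminished.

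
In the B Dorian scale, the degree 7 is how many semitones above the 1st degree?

10

The scale is B C# D E F# G# A.
B up to A is a minor seventh — 10 semitones.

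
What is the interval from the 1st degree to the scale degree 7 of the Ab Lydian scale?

M7

Spelling the Ab Lydian scale: Ab Bb C D Eb F G.
That puts Ab below G.
Counting 7 letters and 11 half steps from Ab gives a major seventh.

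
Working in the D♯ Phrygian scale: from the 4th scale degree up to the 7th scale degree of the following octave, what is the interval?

The scale runs D♯ E F♯ G♯ A♯ B C♯.
The 4th scale degree is G♯ and the 7th degree (up an octave) is C♯.
G♯ up to C♯ spans 11 letter names and 17 semitones — a perfect eleventh.

perfect eleventh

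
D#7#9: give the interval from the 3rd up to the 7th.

d5

The chord tones of D# dominant seventh sharp nine are D#, F##, A#, C#, E##.
The 3rd is F## and the 7th is C#.
F## up to C# is 6 semitones, a half step narrower than a perfect fifth, so the interval is diminished.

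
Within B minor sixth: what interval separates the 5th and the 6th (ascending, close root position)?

Bm6 (B minor sixth) is spelled B-D-F♯-G♯.
That puts F♯ below G♯.
Counting 2 letters and 2 half steps from F♯ gives a major second.

major second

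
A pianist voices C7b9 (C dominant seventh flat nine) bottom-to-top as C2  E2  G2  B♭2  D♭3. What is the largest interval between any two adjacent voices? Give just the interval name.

Adjacent intervals: C2→E2 = major third; E2→G2 = minor third; G2→B♭2 = minor third; B♭2→D♭3 = minor third.
The largest is C2 to E2, a major third (4 semitones).

M3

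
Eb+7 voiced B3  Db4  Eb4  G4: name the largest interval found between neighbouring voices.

Adjacent intervals: B3→Db4 = diminished third; Db4→Eb4 = major second; Eb4→G4 = major third.
The largest is Eb4 to G4, a major third (4 semitones).

major third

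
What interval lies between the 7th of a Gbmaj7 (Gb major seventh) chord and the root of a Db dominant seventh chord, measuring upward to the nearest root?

minor sixth

The 7th of Gbmaj7 (Gb major seventh) is F; the root of Db dominant seventh is Db.
From F to Db: 8 semitones over a sixth = minor.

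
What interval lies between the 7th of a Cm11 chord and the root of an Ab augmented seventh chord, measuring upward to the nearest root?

Cm11 has Bb as its 7th, and Ab augmented seventh has Ab as its root.
From Bb to Ab: 10 semitones over a seventh = minor.

minor seventh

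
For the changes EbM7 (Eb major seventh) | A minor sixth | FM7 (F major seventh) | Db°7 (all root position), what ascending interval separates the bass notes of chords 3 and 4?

The roots are F and Db.
From F to Db: 8 semitones over a sixth = minor.

minor sixth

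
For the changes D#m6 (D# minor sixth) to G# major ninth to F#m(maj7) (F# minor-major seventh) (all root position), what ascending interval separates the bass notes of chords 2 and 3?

The roots are G# and F#.
From G# to F#: 10 semitones over a seventh = minor.

minor 7th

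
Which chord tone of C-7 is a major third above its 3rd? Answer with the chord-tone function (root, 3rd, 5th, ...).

Cmin7 (C minor seventh): C Eb G Bb.
The 3rd is Eb. A major third above Eb is G.
G is the chord's 5th.

5th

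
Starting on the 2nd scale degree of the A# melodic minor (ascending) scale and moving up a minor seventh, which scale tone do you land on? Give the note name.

A#

The scale is A# B# C# D# E# F## G##.
The 2nd scale degree is B#; a minor seventh above that is A# — scale degree 1.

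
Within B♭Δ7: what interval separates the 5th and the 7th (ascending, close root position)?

B♭Δ7: B♭–D–F–A.
So we need the interval from F up to A.
From F to A is 4 semitones, exactly the major third.

major third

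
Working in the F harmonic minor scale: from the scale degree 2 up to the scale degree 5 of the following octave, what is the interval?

Spelling the F harmonic minor scale: F G Ab Bb C Db E.
So we need the interval from G up to C.
G up to C spans 11 letter names and 17 semitones — a perfect eleventh.

P11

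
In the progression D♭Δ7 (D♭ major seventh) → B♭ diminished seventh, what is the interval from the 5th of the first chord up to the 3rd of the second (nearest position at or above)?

D♭Δ7 (D♭ major seventh) has A♭ as its 5th, and B♭ diminished seventh has D♭ as its 3rd.
A♭ up to D♭ spans 4 letter names and 5 semitones — a perfect fourth.

perfect fourth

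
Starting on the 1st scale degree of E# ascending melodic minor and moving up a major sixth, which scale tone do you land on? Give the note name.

C##

The scale is E# F## G# A# B# C## D##.
The 1st scale degree is E#; a major sixth above that is C## — scale degree 6.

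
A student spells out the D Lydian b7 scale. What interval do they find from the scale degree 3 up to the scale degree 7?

Spelling the D Lydian b7 scale: D E F# G# A B C.
So we need the interval from F# up to C.
From F# to C: 6 semitones over a fifth = diminished.

diminished fifth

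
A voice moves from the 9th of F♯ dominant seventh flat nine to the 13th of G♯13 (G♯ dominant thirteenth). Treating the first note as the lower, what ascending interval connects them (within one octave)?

A6

F♯ dominant seventh flat nine has G as its 9th, and G♯13 (G♯ dominant thirteenth) has E♯ as its 13th.
G up to E♯ is 10 semitones, a half step wider than a major sixth, so the interval is augmented.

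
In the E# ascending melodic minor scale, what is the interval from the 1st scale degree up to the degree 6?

Spelling the E# ascending melodic minor scale: E# F## G# A# B# C## D##.
That puts E# below C##.
E# up to C## spans 6 letter names and 9 semitones — a major sixth.

M6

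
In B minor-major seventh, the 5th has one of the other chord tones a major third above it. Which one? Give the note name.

The chord tones of Bm(maj7) (B minor-major seventh) are B D F# A#.
The 5th is F#. A major third above F# is A#.
A# is the chord's 7th.

A#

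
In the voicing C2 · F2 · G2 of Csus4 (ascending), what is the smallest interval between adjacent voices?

major second

Adjacent intervals: C2→F2 = perfect fourth; F2→G2 = major second.
The smallest is F2 to G2, a major second (2 semitones).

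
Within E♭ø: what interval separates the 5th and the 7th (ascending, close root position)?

E♭ø (E♭ half-diminished seventh): E♭ G♭ B𝄫 D♭.
That puts B𝄫 below D♭.
Counting 3 letters and 4 half steps from B𝄫 gives a major third.

major third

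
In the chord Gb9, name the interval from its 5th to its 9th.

The chord tones of Gb9 are Gb-Bb-Db-Fb-Ab.
The 5th is Db and the 9th is Ab.
From Db to Ab is 7 semitones, exactly the perfect fifth.

perfect fifth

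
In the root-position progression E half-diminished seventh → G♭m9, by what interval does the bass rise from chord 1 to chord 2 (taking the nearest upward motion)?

The roots are E and G♭.
3 letter names make it a third; at 2 semitones (a whole step narrower than major) the quality is diminished.

diminished 3rd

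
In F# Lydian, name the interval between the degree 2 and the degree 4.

Spelling F# Lydian: F# G# A# B# C# D# E#.
Degree 2 = G#; 4th degree = B#.
From G# to B# is 4 semitones, exactly the major third.

major 3rd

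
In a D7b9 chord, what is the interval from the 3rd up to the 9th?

diminished 7th

The chord tones of D dominant seventh flat nine are D F♯ A C E♭.
The 3rd is F♯ and the 9th is E♭.
From F♯ to E♭: 9 semitones over a seventh = diminished.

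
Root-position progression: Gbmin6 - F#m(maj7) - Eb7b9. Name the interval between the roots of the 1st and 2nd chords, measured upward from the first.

The roots are Gb and F#.
7 letter names make it a seventh; at 12 semitones (a half step wider than major) the quality is augmented.

augmented 7th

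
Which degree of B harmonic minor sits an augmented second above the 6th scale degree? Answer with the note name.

The scale is B C# D E F# G A#.
The 6th scale degree is G; an augmented second above that is A# — scale degree 7.

A#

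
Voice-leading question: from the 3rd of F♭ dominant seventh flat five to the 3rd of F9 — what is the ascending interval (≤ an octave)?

augmented 1st

F♭ dominant seventh flat five has A♭ as its 3rd, and F9 has A as its 3rd.
1 letter names make it a unison; at 1 semitone (a half step wider than perfect) the quality is augmented.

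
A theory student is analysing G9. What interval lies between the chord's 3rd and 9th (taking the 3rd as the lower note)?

Spelling the chord: G B D F A.
That puts B below A.
7 letter names make it a seventh; at 10 semitones (a half step narrower than major) the quality is minor.

minor 7th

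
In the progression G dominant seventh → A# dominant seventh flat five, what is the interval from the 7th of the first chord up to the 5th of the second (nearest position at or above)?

M7

G dominant seventh has F as its 7th, and A# dominant seventh flat five has E as its 5th.
From F to E is 11 semitones, exactly the major seventh.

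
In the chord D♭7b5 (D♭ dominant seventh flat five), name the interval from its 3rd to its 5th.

diminished third

Spelling the chord: D♭ F A𝄫 C♭.
So we need the interval from F up to A𝄫.
3 letter names make it a third; at 2 semitones (a whole step narrower than major) the quality is diminished.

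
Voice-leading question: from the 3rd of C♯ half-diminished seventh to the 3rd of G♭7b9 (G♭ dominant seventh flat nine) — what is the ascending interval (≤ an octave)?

The 3rd of C♯ half-diminished seventh is E; the 3rd of G♭7b9 (G♭ dominant seventh flat nine) is B♭.
5 letter names make it a fifth; at 6 semitones (a half step narrower than perfect) the quality is diminished.

d5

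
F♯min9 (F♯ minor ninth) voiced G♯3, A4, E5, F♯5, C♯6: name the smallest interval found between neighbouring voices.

Adjacent intervals: G♯3→A4 = minor ninth; A4→E5 = perfect fifth; E5→F♯5 = major second; F♯5→C♯6 = perfect fifth.
The smallest is E5 to F♯5, a major second (2 semitones).

major second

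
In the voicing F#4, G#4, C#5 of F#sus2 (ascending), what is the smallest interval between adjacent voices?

major second

Adjacent intervals: F#4→G#4 = major second; G#4→C#5 = perfect fourth.
The smallest is F#4 to G#4, a major second (2 semitones).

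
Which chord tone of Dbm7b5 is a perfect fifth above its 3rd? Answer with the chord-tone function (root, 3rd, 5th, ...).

7th

Spelling the chord: Db-Fb-Abb-Cb.
The 3rd is Fb. A perfect fifth above Fb is Cb.
Cb is the chord's 7th.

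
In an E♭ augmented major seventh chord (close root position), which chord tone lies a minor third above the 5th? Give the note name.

Spelling the chord: E♭, G, B, D.
The 5th is B. A minor third above B is D.
D is the chord's 7th.

D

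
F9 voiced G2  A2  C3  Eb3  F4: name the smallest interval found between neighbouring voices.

Adjacent intervals: G2→A2 = major second; A2→C3 = minor third; C3→Eb3 = minor third; Eb3→F4 = major ninth.
The smallest is G2 to A2, a major second (2 semitones).

major second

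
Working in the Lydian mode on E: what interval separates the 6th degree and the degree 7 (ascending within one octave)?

major 2nd

The scale runs E F# G# A# B C# D#.
So we need the interval from C# up to D#.
From C# to D# is 2 semitones, exactly the major second.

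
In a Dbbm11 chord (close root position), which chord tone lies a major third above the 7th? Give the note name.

Dbbm11 (Dbb minor eleventh): Dbb, Fbb, Abb, Cbb, Ebb, Gbb.
The 7th is Cbb. A major third above Cbb is Ebb.
Ebb is the chord's 9th.

Ebb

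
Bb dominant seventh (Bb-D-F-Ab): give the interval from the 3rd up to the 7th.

So we need the interval from D up to Ab.
D up to Ab is 6 semitones, a half step narrower than a perfect fifth, so the interval is diminished.
That tritone between 3rd and 7th is what gives the dominant seventh its pull toward resolution.

diminished 5th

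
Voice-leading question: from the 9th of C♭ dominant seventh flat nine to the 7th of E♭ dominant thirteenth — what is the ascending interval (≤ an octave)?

augmented unison

The 9th of C♭ dominant seventh flat nine is D𝄫; the 7th of E♭ dominant thirteenth is D♭.
From D𝄫 to D♭: 1 semitone over a unison = augmented.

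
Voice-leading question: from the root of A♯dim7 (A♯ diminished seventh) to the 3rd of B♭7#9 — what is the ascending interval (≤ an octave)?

The root of A♯dim7 (A♯ diminished seventh) is A♯; the 3rd of B♭7#9 is D.
From A♯ to D: 4 semitones over a fourth = diminished.

diminished 4th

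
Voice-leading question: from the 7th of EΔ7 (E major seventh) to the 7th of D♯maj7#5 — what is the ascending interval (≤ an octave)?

major seventh

EΔ7 (E major seventh) has D♯ as its 7th, and D♯maj7#5 has C𝄪 as its 7th.
Counting 7 letters and 11 half steps from D♯ gives a major seventh.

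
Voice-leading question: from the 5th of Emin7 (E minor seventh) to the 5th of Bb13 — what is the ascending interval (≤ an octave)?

d5

Emin7 (E minor seventh) has B as its 5th, and Bb13 has F as its 5th.
From B to F: 6 semitones over a fifth = diminished.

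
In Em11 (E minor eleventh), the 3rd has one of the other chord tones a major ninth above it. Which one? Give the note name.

A

Em11 (E minor eleventh): E, G, B, D, F♯, A.
The 3rd is G. A major ninth above G is A.
A is the chord's 11th.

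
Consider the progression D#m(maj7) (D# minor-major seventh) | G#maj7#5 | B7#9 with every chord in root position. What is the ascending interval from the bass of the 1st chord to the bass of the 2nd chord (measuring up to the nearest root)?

The roots are D# and G#.
From D# to G# is 5 semitones, exactly the perfect fourth.

P4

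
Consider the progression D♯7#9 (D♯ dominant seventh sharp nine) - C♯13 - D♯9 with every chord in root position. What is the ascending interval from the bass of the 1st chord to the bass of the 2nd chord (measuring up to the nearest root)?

The roots are D♯ and C♯.
7 letter names make it a seventh; at 10 semitones (a half step narrower than major) the quality is minor.

minor seventh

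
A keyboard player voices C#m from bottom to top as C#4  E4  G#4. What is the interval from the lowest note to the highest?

The outer voices are C#4 and G#4.
Counting 5 letters and 7 half steps from C# gives a perfect fifth.

perfect fifth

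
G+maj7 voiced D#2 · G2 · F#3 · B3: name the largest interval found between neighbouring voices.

Adjacent intervals: D#2→G2 = diminished fourth; G2→F#3 = major seventh; F#3→B3 = perfect fourth.
The largest is G2 to F#3, a major seventh (11 semitones).

major 7th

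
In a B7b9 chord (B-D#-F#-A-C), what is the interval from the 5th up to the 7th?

5th = F#; 7th = A.
From F# to A: 3 semitones over a third = minor.

minor third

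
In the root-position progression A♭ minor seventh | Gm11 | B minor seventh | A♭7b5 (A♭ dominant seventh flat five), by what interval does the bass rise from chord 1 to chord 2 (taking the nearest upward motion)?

The roots are A♭ and G.
A♭ up to G spans 7 letter names and 11 semitones — a major seventh.

major 7th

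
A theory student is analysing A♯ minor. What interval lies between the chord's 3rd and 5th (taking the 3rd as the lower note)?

A♯ minor: A♯ C♯ E♯.
That puts C♯ below E♯.
From C♯ to E♯ is 4 semitones, exactly the major third.

major third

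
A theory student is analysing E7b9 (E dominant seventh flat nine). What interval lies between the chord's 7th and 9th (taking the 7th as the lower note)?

m3

E7b9 (E dominant seventh flat nine): E G# B D F.
So we need the interval from D up to F.
From D to F: 3 semitones over a third = minor.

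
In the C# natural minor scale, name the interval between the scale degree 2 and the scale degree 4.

C# natural minor: C# D# E F# G# A B.
That puts D# below F#.
D# up to F# is 3 semitones, a half step narrower than a major third, so the interval is minor.

minor 3rd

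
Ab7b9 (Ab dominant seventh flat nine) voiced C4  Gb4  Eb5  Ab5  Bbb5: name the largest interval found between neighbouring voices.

Adjacent intervals: C4→Gb4 = diminished fifth; Gb4→Eb5 = major sixth; Eb5→Ab5 = perfect fourth; Ab5→Bbb5 = minor second.
The largest is Gb4 to Eb5, a major sixth (9 semitones).

major 6th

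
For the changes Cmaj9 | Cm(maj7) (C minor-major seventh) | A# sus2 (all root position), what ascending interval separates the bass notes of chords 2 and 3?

The roots are C and A#.
From C to A#: 10 semitones over a sixth = augmented.

augmented sixth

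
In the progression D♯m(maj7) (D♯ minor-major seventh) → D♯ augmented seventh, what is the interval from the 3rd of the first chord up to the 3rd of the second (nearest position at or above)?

augmented unison

The 3rd of D♯m(maj7) (D♯ minor-major seventh) is F♯; the 3rd of D♯ augmented seventh is F𝄪.
1 letter names make it a unison; at 1 semitone (a half step wider than perfect) the quality is augmented.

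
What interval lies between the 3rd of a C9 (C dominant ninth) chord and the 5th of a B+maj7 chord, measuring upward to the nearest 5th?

C9 (C dominant ninth) has E as its 3rd, and B+maj7 has F𝄪 as its 5th.
From E to F𝄪: 3 semitones over a second = augmented.

augmented 2nd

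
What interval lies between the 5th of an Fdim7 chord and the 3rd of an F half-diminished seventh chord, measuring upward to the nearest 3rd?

M6

The 5th of Fdim7 is C♭; the 3rd of F half-diminished seventh is A♭.
C♭ up to A♭ spans 6 letter names and 9 semitones — a major sixth.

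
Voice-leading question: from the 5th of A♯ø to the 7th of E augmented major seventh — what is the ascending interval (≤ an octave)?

major 7th

The 5th of A♯ø is E; the 7th of E augmented major seventh is D♯.
From E to D♯ is 11 semitones, exactly the major seventh.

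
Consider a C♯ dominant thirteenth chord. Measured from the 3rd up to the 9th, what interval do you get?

minor seventh

The chord tones of C♯13 (C♯ dominant thirteenth) are C♯, E♯, G♯, B, D♯, A♯.
3rd = E♯; 9th = D♯.
From E♯ to D♯: 10 semitones over a seventh = minor.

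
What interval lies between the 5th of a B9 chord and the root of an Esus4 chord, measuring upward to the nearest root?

minor 7th

B9 has F# as its 5th, and Esus4 has E as its root.
From F# to E: 10 semitones over a seventh = minor.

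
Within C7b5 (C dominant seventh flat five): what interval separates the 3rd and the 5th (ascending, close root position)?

diminished third

C7b5 is spelled C, E, G♭, B♭.
That puts E below G♭.
E up to G♭ is 2 semitones, a whole step narrower than a major third, so the interval is diminished.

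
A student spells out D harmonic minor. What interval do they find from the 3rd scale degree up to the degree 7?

A5

Spelling D harmonic minor: D E F G A B♭ C♯.
That puts F below C♯.
From F to C♯: 8 semitones over a fifth = augmented.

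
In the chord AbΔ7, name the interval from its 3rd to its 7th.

Spelling the chord: Ab-C-Eb-G.
So we need the interval from C up to G.
From C to G is 7 semitones, exactly the perfect fifth.

perfect 5th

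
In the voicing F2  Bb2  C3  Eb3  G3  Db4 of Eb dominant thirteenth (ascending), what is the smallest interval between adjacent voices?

M2

Adjacent intervals: F2→Bb2 = perfect fourth; Bb2→C3 = major second; C3→Eb3 = minor third; Eb3→G3 = major third; G3→Db4 = diminished fifth.
The smallest is Bb2 to C3, a major second (2 semitones).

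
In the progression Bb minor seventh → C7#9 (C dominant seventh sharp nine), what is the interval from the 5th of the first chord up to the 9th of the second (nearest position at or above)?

augmented sixth

The 5th of Bb minor seventh is F; the 9th of C7#9 (C dominant seventh sharp nine) is D#.
From F to D#: 10 semitones over a sixth = augmented.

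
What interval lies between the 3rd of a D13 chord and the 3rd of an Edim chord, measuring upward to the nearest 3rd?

D13 has F# as its 3rd, and Edim has G as its 3rd.
From F# to G: 1 semitone over a second = minor.

minor second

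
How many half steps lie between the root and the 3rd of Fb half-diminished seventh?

3

Fbø7 is spelled Fb–Abb–Cbb–Ebb.
Fb to Abb is a minor third: 3 semitones.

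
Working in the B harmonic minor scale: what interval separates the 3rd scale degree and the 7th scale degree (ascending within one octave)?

augmented fifth

B harmonic minor: B C♯ D E F♯ G A♯.
That puts D below A♯.
D up to A♯ is 8 semitones, a half step wider than a perfect fifth, so the interval is augmented.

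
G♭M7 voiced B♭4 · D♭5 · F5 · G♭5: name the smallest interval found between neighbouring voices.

minor 2nd

Adjacent intervals: B♭4→D♭5 = minor third; D♭5→F5 = major third; F5→G♭5 = minor second.
The smallest is F5 to G♭5, a minor second (1 semitone).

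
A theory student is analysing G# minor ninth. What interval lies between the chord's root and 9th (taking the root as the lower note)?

major ninth

The chord tones of G#m9 are G#–B–D#–F#–A#.
The root is G# and the 9th is A#.
G# up to A# spans 9 letter names and 14 semitones — a major ninth.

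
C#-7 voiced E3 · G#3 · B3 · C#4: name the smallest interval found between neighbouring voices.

Adjacent intervals: E3→G#3 = major third; G#3→B3 = minor third; B3→C#4 = major second.
The smallest is B3 to C#4, a major second (2 semitones).

major 2nd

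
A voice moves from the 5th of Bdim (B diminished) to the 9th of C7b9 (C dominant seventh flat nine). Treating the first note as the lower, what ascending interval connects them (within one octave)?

minor sixth

The 5th of Bdim (B diminished) is F; the 9th of C7b9 (C dominant seventh flat nine) is D♭.
F up to D♭ is 8 semitones, a half step narrower than a major sixth, so the interval is minor.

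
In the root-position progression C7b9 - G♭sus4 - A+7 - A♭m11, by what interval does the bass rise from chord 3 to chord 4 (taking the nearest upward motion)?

The roots are A and A♭.
From A to A♭: 11 semitones over an octave = diminished.

diminished octave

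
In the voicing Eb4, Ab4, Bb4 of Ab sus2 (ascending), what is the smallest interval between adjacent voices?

major second

Adjacent intervals: Eb4→Ab4 = perfect fourth; Ab4→Bb4 = major second.
The smallest is Ab4 to Bb4, a major second (2 semitones).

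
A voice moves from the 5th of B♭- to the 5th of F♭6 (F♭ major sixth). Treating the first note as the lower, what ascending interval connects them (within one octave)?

B♭- has F as its 5th, and F♭6 (F♭ major sixth) has C♭ as its 5th.
5 letter names make it a fifth; at 6 semitones (a half step narrower than perfect) the quality is diminished.

diminished fifth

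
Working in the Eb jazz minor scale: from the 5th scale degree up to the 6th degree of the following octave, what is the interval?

The scale runs Eb F Gb Ab Bb C D.
5th scale degree = Bb; degree 6 (up an octave) = C.
Bb up to C spans 9 letter names and 14 semitones — a major ninth.

major 9th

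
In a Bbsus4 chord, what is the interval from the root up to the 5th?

Bbsus4: Bb Eb F.
That puts Bb below F.
Counting 5 letters and 7 half steps from Bb gives a perfect fifth.

P5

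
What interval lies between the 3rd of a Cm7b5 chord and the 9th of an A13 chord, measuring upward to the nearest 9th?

augmented fifth

The 3rd of Cm7b5 is Eb; the 9th of A13 is B.
Eb up to B is 8 semitones, a half step wider than a perfect fifth, so the interval is augmented.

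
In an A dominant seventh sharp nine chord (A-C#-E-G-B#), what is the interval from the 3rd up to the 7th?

d5

3rd = C#; 7th = G.
5 letter names make it a fifth; at 6 semitones (a half step narrower than perfect) the quality is diminished.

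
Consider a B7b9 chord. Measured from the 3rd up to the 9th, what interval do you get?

diminished seventh

B7b9 is spelled B–D#–F#–A–C.
The 3rd is D# and the 9th is C.
D# up to C is 9 semitones, a whole step narrower than a major seventh, so the interval is diminished.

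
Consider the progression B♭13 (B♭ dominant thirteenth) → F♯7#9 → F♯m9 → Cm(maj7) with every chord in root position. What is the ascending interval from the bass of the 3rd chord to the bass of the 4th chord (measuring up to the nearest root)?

The roots are F♯ and C.
F♯ up to C is 6 semitones, a half step narrower than a perfect fifth, so the interval is diminished.

d5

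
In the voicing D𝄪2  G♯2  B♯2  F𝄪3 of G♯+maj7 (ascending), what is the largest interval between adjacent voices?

Adjacent intervals: D𝄪2→G♯2 = diminished fourth; G♯2→B♯2 = major third; B♯2→F𝄪3 = perfect fifth.
The largest is B♯2 to F𝄪3, a perfect fifth (7 semitones).

perfect fifth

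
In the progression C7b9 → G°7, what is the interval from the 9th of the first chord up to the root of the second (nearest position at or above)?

augmented 4th

C7b9 has Db as its 9th, and G°7 has G as its root.
4 letter names make it a fourth; at 6 semitones (a half step wider than perfect) the quality is augmented.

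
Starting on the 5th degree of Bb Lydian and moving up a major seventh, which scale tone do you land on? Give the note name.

The scale is Bb C D E F G A.
The 5th degree is F; a major seventh above that is E — scale degree 4.

E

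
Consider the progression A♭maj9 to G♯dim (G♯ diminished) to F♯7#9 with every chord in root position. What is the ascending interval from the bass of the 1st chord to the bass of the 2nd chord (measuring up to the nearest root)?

The roots are A♭ and G♯.
7 letter names make it a seventh; at 12 semitones (a half step wider than major) the quality is augmented.

A7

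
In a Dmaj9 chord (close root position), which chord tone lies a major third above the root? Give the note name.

F#

The chord tones of Dmaj9 are D-F#-A-C#-E.
The root is D. A major third above D is F#.
F# is the chord's 3rd.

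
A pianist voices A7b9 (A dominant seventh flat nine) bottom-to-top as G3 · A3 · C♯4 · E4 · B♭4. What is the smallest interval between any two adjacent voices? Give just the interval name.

M2

Adjacent intervals: G3→A3 = major second; A3→C♯4 = major third; C♯4→E4 = minor third; E4→B♭4 = diminished fifth.
The smallest is G3 to A3, a major second (2 semitones).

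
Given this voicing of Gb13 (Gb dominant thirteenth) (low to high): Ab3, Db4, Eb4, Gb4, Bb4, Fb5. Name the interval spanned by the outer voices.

m13

The outer voices are Ab3 and Fb5.
Ab up to Fb is 20 semitones, a half step narrower than a major thirteenth, so the interval is minor.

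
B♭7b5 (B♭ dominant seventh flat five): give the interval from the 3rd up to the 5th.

B♭7b5: B♭, D, F♭, A♭.
3rd = D; 5th = F♭.
D up to F♭ is 2 semitones, a whole step narrower than a major third, so the interval is diminished.

diminished third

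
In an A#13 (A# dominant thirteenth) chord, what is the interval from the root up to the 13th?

A# dominant thirteenth: A#, C##, E#, G#, B#, F##.
Root = A#; 13th = F##.
From A# to F## is 21 semitones, exactly the major thirteenth.

M13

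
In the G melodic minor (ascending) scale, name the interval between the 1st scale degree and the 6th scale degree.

Spelling the G melodic minor (ascending) scale: G A Bb C D E F#.
So we need the interval from G up to E.
G up to E spans 6 letter names and 9 semitones — a major sixth.

major sixth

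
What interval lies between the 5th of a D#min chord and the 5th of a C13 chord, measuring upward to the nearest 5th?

D#min has A# as its 5th, and C13 has G as its 5th.
7 letter names make it a seventh; at 9 semitones (a whole step narrower than major) the quality is diminished.

diminished seventh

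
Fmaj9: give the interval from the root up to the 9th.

major 9th

Fmaj9 (F major ninth): F, A, C, E, G.
That puts F below G.
Counting 9 letters and 14 half steps from F gives a major ninth.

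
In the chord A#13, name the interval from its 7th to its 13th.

The chord tones of A#13 are A#–C##–E#–G#–B#–F##.
So we need the interval from G# up to F##.
From G# to F## is 11 semitones, exactly the major seventh.

major seventh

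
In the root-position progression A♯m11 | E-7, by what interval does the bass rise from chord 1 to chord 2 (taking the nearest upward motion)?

The roots are A♯ and E.
A♯ up to E is 6 semitones, a half step narrower than a perfect fifth, so the interval is diminished.

diminished 5th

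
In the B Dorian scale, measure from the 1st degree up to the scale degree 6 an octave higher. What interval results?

Spelling the B Dorian scale: B C# D E F# G# A.
That puts B below G#.
From B to G# is 21 semitones, exactly the major thirteenth.

major 13th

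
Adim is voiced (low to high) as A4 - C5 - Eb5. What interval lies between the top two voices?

Those voices are C5 and Eb5.
C up to Eb is 3 semitones, a half step narrower than a major third, so the interval is minor.

minor third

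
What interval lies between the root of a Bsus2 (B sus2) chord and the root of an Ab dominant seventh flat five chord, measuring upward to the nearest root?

d7

Bsus2 (B sus2) has B as its root, and Ab dominant seventh flat five has Ab as its root.
From B to Ab: 9 semitones over a seventh = diminished.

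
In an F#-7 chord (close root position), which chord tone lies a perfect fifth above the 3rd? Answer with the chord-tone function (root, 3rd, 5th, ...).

F#min7 (F# minor seventh) is spelled F#-A-C#-E.
The 3rd is A. A perfect fifth above A is E.
E is the chord's 7th.

7th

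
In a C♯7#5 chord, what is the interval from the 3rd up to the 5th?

major third

C♯ augmented seventh: C♯–E♯–G𝄪–B.
3rd = E♯; 5th = G𝄪.
From E♯ to G𝄪 is 4 semitones, exactly the major third.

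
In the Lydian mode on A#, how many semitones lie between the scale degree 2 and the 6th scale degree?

7

The scale is A# B# C## D## E# F## G##.
B# up to F## is a perfect fifth — 7 semitones.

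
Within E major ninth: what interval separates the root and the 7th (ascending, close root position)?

major seventh

The chord tones of Emaj9 (E major ninth) are E G# B D# F#.
Root = E; 7th = D#.
E up to D# spans 7 letter names and 11 semitones — a major seventh.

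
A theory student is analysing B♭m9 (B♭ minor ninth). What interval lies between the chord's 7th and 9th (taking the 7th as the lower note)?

major third

Spelling the chord: B♭ D♭ F A♭ C.
The 7th is A♭ and the 9th is C.
A♭ up to C spans 3 letter names and 4 semitones — a major third.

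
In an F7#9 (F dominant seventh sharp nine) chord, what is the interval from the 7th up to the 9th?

augmented third

F7#9 (F dominant seventh sharp nine): F-A-C-E♭-G♯.
That puts E♭ below G♯.
E♭ up to G♯ is 5 semitones, a half step wider than a major third, so the interval is augmented.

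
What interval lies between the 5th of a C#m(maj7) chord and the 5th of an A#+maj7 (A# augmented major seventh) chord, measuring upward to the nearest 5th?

C#m(maj7) has G# as its 5th, and A#+maj7 (A# augmented major seventh) has E## as its 5th.
6 letter names make it a sixth; at 10 semitones (a half step wider than major) the quality is augmented.

augmented sixth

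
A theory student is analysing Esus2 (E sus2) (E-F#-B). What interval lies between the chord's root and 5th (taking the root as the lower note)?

That puts E below B.
E up to B spans 5 letter names and 7 semitones — a perfect fifth.

perfect fifth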